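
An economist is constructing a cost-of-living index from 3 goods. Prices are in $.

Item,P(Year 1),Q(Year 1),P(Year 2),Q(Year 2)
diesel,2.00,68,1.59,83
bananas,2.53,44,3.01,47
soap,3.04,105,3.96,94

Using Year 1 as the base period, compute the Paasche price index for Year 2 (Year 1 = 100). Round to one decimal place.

113.1

Paasche price index uses current-period quantities as weights.
ΣP(Year 2)·Q(Year 2) = 1.59×83 + 3.01×47 + 3.96×94 = 131.97 + 141.47 + 372.24 = 645.68
ΣP(Year 1)·Q(Year 2) = 2.00×83 + 2.53×47 + 3.04×94 = 166 + 118.91 + 285.76 = 570.67
Index = 645.68 / 570.67 × 100 = 113.1442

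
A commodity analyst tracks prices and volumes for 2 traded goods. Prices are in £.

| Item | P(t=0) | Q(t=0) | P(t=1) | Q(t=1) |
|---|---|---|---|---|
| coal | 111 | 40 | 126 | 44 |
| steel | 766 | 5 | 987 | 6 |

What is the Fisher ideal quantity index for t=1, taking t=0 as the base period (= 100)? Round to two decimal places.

114.79

Laspeyres component (base-period weights):
ΣP(t=0)Q(t=1) = 111×44 + 766×6 = 4884 + 4596 = 9480
ΣP(t=0)Q(t=0) = 111×40 + 766×5 = 4440 + 3830 = 8270
L = 9480 / 8270 × 100 = 114.6312
Paasche component (current-period weights):
ΣP(t=1)Q(t=1) = 126×44 + 987×6 = 5544 + 5922 = 11466
ΣP(t=1)Q(t=0) = 126×40 + 987×5 = 5040 + 4935 = 9975
P = 11466 / 9975 × 100 = 114.9474
Fisher = √(L × P) = √(114.6312 × 114.9474) = 114.7892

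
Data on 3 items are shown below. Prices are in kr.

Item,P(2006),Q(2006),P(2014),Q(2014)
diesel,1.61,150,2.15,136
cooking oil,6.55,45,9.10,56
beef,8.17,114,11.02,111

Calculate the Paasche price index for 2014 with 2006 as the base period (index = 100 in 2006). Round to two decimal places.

Paasche price index uses current-period quantities as weights.
ΣP(2014)·Q(2014) = 2.15×136 + 9.10×56 + 11.02×111 = 292.4 + 509.6 + 1223.22 = 2025.22
ΣP(2006)·Q(2014) = 1.61×136 + 6.55×56 + 8.17×111 = 218.96 + 366.8 + 906.87 = 1492.63
Index = 2025.22 / 1492.63 × 100 = 135.6813

135.68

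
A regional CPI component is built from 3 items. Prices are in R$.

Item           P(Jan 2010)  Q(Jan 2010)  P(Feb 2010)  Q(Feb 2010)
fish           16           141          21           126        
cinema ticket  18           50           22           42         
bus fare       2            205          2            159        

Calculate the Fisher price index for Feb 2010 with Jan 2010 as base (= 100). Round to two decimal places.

125.60

Laspeyres component (base-period weights):
ΣP(Feb 2010)Q(Jan 2010) = 21×141 + 22×50 + 2×205 = 2961 + 1100 + 410 = 4471
ΣP(Jan 2010)Q(Jan 2010) = 16×141 + 18×50 + 2×205 = 2256 + 900 + 410 = 3566
L = 4471 / 3566 × 100 = 125.3786
Paasche component (current-period weights):
ΣP(Feb 2010)Q(Feb 2010) = 21×126 + 22×42 + 2×159 = 2646 + 924 + 318 = 3888
ΣP(Jan 2010)Q(Feb 2010) = 16×126 + 18×42 + 2×159 = 2016 + 756 + 318 = 3090
P = 3888 / 3090 × 100 = 125.8252
Fisher = √(L × P) = √(125.3786 × 125.8252) = 125.6017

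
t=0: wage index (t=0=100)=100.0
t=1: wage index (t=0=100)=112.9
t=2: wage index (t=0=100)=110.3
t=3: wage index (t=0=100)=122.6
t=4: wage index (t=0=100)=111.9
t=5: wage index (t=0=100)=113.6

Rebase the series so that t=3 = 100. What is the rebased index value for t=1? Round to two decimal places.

Rebased(t=1) = 112.9 / 122.6 × 100 = 92.0881

92.09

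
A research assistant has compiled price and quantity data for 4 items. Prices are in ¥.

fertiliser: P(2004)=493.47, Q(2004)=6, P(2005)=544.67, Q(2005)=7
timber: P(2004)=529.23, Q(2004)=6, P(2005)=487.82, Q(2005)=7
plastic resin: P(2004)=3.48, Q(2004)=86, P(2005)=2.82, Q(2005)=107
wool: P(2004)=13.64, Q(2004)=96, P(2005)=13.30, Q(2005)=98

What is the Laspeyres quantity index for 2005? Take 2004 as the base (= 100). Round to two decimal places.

114.50

Laspeyres quantity index uses base-period prices as weights.
ΣP(2004)·Q(2005) = 493.47×7 + 529.23×7 + 3.48×107 + 13.64×98 = 3454.29 + 3704.61 + 372.36 + 1336.72 = 8867.98
ΣP(2004)·Q(2004) = 493.47×6 + 529.23×6 + 3.48×86 + 13.64×96 = 2960.82 + 3175.38 + 299.28 + 1309.44 = 7744.92
Index = 8867.98 / 7744.92 × 100 = 114.5006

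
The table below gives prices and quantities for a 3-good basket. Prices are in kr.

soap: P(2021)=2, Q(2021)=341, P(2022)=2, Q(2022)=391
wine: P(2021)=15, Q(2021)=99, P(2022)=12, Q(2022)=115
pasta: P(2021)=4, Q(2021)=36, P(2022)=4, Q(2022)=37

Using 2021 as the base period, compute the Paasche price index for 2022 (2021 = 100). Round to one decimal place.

Paasche price index uses current-period quantities as weights.
ΣP(2022)·Q(2022) = 2×391 + 12×115 + 4×37 = 782 + 1380 + 148 = 2310
ΣP(2021)·Q(2022) = 2×391 + 15×115 + 4×37 = 782 + 1725 + 148 = 2655
Index = 2310 / 2655 × 100 = 87.0056

87.0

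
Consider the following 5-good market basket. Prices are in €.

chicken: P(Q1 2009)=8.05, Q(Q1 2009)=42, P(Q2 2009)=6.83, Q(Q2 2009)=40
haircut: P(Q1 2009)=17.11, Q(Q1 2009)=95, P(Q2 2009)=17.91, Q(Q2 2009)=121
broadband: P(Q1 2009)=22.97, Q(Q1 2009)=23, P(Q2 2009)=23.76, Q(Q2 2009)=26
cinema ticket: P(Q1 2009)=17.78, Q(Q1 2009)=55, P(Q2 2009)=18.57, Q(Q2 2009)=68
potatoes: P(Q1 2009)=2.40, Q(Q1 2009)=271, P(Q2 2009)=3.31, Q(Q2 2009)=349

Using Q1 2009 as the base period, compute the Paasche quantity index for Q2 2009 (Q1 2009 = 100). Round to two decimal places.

122.97

Paasche quantity index uses current-period prices as weights.
ΣP(Q2 2009)·Q(Q2 2009) = 6.83×40 + 17.91×121 + 23.76×26 + 18.57×68 + 3.31×349 = 273.2 + 2167.11 + 617.76 + 1262.76 + 1155.19 = 5476.02
ΣP(Q2 2009)·Q(Q1 2009) = 6.83×42 + 17.91×95 + 23.76×23 + 18.57×55 + 3.31×271 = 286.86 + 1701.45 + 546.48 + 1021.35 + 897.01 = 4453.15
Index = 5476.02 / 4453.15 × 100 = 122.9696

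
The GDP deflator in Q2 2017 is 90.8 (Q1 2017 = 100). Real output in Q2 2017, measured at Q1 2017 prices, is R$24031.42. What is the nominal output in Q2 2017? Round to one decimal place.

21820.5

Nominal = Real × (Index/100) = 24031.42 × (90.8/100)
        = 24031.42 × 0.908 = 21820.5294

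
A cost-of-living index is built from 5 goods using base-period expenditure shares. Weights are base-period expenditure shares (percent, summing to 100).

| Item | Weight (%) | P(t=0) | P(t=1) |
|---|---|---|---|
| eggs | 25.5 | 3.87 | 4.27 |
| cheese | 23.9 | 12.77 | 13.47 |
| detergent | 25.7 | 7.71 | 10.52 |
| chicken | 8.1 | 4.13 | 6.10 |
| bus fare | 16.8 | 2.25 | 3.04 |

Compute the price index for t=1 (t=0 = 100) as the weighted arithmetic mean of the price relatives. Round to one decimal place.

123.1

eggs: 25.5 × (4.27/3.87) = 25.5 × 1.103359 = 28.1357
cheese: 23.9 × (13.47/12.77) = 23.9 × 1.054816 = 25.2101
detergent: 25.7 × (10.52/7.71) = 25.7 × 1.364462 = 35.0667
chicken: 8.1 × (6.10/4.13) = 8.1 × 1.476998 = 11.9637
bus fare: 16.8 × (3.04/2.25) = 16.8 × 1.351111 = 22.6987
Index = Σ wᵢ·(p₁ᵢ/p₀ᵢ) = 28.1357 + 25.2101 + 35.0667 + 11.9637 + 22.6987 = 123.0748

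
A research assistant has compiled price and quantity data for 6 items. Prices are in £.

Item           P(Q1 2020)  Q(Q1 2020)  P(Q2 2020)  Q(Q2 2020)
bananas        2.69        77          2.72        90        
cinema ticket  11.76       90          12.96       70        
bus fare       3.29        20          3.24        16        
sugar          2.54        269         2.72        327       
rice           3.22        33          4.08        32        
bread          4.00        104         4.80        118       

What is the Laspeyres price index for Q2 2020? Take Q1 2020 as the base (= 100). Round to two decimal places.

110.62

Laspeyres price index uses base-period quantities as weights.
ΣP(Q2 2020)·Q(Q1 2020) = 2.72×77 + 12.96×90 + 3.24×20 + 2.72×269 + 4.08×33 + 4.80×104 = 209.44 + 1166.4 + 64.8 + 731.68 + 134.64 + 499.2 = 2806.16
ΣP(Q1 2020)·Q(Q1 2020) = 2.69×77 + 11.76×90 + 3.29×20 + 2.54×269 + 3.22×33 + 4.00×104 = 207.13 + 1058.4 + 65.8 + 683.26 + 106.26 + 416 = 2536.85
Index = 2806.16 / 2536.85 × 100 = 110.6159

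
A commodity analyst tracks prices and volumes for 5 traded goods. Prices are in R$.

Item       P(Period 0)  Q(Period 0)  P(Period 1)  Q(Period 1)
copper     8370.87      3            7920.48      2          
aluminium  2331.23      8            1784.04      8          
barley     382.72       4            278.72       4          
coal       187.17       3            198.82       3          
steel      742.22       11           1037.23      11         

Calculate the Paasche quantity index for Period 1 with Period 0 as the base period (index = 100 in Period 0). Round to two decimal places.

84.52

Paasche quantity index uses current-period prices as weights.
ΣP(Period 1)·Q(Period 1) = 7920.48×2 + 1784.04×8 + 278.72×4 + 198.82×3 + 1037.23×11 = 15840.96 + 14272.32 + 1114.88 + 596.46 + 11409.53 = 43234.15
ΣP(Period 1)·Q(Period 0) = 7920.48×3 + 1784.04×8 + 278.72×4 + 198.82×3 + 1037.23×11 = 23761.44 + 14272.32 + 1114.88 + 596.46 + 11409.53 = 51154.63
Index = 43234.15 / 51154.63 × 100 = 84.5166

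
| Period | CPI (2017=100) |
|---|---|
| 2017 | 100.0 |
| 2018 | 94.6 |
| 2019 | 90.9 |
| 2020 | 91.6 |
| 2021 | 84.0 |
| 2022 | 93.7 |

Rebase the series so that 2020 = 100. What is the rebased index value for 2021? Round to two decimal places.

91.70

Rebased(2021) = 84.0 / 91.6 × 100 = 91.7031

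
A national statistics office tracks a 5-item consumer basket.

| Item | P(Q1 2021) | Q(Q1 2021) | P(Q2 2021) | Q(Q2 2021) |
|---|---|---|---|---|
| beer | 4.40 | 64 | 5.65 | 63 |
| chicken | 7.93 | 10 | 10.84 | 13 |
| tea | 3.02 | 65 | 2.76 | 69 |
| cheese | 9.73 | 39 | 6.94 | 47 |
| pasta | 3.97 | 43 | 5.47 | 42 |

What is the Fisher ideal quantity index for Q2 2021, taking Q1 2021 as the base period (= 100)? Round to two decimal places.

Laspeyres component (base-period weights):
ΣP(Q1 2021)Q(Q2 2021) = 4.40×63 + 7.93×13 + 3.02×69 + 9.73×47 + 3.97×42 = 277.2 + 103.09 + 208.38 + 457.31 + 166.74 = 1212.72
ΣP(Q1 2021)Q(Q1 2021) = 4.40×64 + 7.93×10 + 3.02×65 + 9.73×39 + 3.97×43 = 281.6 + 79.3 + 196.3 + 379.47 + 170.71 = 1107.38
L = 1212.72 / 1107.38 × 100 = 109.5125
Paasche component (current-period weights):
ΣP(Q2 2021)Q(Q2 2021) = 5.65×63 + 10.84×13 + 2.76×69 + 6.94×47 + 5.47×42 = 355.95 + 140.92 + 190.44 + 326.18 + 229.74 = 1243.23
ΣP(Q2 2021)Q(Q1 2021) = 5.65×64 + 10.84×10 + 2.76×65 + 6.94×39 + 5.47×43 = 361.6 + 108.4 + 179.4 + 270.66 + 235.21 = 1155.27
P = 1243.23 / 1155.27 × 100 = 107.6138
Fisher = √(L × P) = √(109.5125 × 107.6138) = 108.5590

108.56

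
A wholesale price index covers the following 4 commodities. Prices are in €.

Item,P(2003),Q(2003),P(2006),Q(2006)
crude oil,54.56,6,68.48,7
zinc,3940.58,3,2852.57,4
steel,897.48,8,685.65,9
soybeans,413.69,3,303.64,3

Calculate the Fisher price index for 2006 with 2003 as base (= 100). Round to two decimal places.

Laspeyres component (base-period weights):
ΣP(2006)Q(2003) = 68.48×6 + 2852.57×3 + 685.65×8 + 303.64×3 = 410.88 + 8557.71 + 5485.2 + 910.92 = 15364.71
ΣP(2003)Q(2003) = 54.56×6 + 3940.58×3 + 897.48×8 + 413.69×3 = 327.36 + 11821.74 + 7179.84 + 1241.07 = 20570.01
L = 15364.71 / 20570.01 × 100 = 74.6947
Paasche component (current-period weights):
ΣP(2006)Q(2006) = 68.48×7 + 2852.57×4 + 685.65×9 + 303.64×3 = 479.36 + 11410.28 + 6170.85 + 910.92 = 18971.41
ΣP(2003)Q(2006) = 54.56×7 + 3940.58×4 + 897.48×9 + 413.69×3 = 381.92 + 15762.32 + 8077.32 + 1241.07 = 25462.63
P = 18971.41 / 25462.63 × 100 = 74.5069
Fisher = √(L × P) = √(74.6947 × 74.5069) = 74.6007

74.60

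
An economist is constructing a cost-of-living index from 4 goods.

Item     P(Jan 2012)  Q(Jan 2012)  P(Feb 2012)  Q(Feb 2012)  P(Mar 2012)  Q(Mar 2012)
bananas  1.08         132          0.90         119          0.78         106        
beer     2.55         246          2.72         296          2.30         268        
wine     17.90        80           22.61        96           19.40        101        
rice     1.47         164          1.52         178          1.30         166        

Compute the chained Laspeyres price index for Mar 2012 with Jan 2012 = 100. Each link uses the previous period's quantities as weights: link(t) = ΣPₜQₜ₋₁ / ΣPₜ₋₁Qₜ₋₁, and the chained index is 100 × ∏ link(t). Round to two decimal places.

Link Jan 2012→Feb 2012:
ΣP(Feb 2012)Q(Jan 2012) = 0.90×132 + 2.72×246 + 22.61×80 + 1.52×164 = 118.8 + 669.12 + 1808.8 + 249.28 = 2846
ΣP(Jan 2012)Q(Jan 2012) = 1.08×132 + 2.55×246 + 17.90×80 + 1.47×164 = 142.56 + 627.3 + 1432 + 241.08 = 2442.94
link = 2846/2442.94 = 1.164990
Link Feb 2012→Mar 2012:
ΣP(Mar 2012)Q(Feb 2012) = 0.78×119 + 2.30×296 + 19.40×96 + 1.30×178 = 92.82 + 680.8 + 1862.4 + 231.4 = 2867.42
ΣP(Feb 2012)Q(Feb 2012) = 0.90×119 + 2.72×296 + 22.61×96 + 1.52×178 = 107.1 + 805.12 + 2170.56 + 270.56 = 3353.34
link = 2867.42/3353.34 = 0.855094
Chained index = 100 × 1.164990 × 0.855094 = 99.6175

99.62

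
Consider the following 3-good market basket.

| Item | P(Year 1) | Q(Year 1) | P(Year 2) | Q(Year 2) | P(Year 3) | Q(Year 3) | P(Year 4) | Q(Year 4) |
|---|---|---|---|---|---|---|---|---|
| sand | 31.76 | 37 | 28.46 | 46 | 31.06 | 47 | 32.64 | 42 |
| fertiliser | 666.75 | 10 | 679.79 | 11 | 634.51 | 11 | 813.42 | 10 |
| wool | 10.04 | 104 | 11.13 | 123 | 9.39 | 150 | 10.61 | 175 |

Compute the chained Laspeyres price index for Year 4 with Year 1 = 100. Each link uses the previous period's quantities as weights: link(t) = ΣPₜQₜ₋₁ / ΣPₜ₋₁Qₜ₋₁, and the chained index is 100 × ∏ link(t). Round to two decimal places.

117.02

Link Year 1→Year 2:
ΣP(Year 2)Q(Year 1) = 28.46×37 + 679.79×10 + 11.13×104 = 1053.02 + 6797.9 + 1157.52 = 9008.44
ΣP(Year 1)Q(Year 1) = 31.76×37 + 666.75×10 + 10.04×104 = 1175.12 + 6667.5 + 1044.16 = 8886.78
link = 9008.44/8886.78 = 1.013690
Link Year 2→Year 3:
ΣP(Year 3)Q(Year 2) = 31.06×46 + 634.51×11 + 9.39×123 = 1428.76 + 6979.61 + 1154.97 = 9563.34
ΣP(Year 2)Q(Year 2) = 28.46×46 + 679.79×11 + 11.13×123 = 1309.16 + 7477.69 + 1368.99 = 10155.84
link = 9563.34/10155.84 = 0.941659
Link Year 3→Year 4:
ΣP(Year 4)Q(Year 3) = 32.64×47 + 813.42×11 + 10.61×150 = 1534.08 + 8947.62 + 1591.5 = 12073.2
ΣP(Year 3)Q(Year 3) = 31.06×47 + 634.51×11 + 9.39×150 = 1459.82 + 6979.61 + 1408.5 = 9847.93
link = 12073.2/9847.93 = 1.225963
Chained index = 100 × 1.013690 × 0.941659 × 1.225963 = 117.0244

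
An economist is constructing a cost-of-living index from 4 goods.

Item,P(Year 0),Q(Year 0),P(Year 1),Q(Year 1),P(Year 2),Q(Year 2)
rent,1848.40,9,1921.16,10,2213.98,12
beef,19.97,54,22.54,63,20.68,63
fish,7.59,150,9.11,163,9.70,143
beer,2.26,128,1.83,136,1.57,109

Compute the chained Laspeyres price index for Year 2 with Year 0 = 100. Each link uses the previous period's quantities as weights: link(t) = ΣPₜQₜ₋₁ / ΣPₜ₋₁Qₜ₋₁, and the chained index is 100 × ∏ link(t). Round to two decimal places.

118.54

Link Year 0→Year 1:
ΣP(Year 1)Q(Year 0) = 1921.16×9 + 22.54×54 + 9.11×150 + 1.83×128 = 17290.44 + 1217.16 + 1366.5 + 234.24 = 20108.34
ΣP(Year 0)Q(Year 0) = 1848.40×9 + 19.97×54 + 7.59×150 + 2.26×128 = 16635.6 + 1078.38 + 1138.5 + 289.28 = 19141.76
link = 20108.34/19141.76 = 1.050496
Link Year 1→Year 2:
ΣP(Year 2)Q(Year 1) = 2213.98×10 + 20.68×63 + 9.70×163 + 1.57×136 = 22139.8 + 1302.84 + 1581.1 + 213.52 = 25237.26
ΣP(Year 1)Q(Year 1) = 1921.16×10 + 22.54×63 + 9.11×163 + 1.83×136 = 19211.6 + 1420.02 + 1484.93 + 248.88 = 22365.43
link = 25237.26/22365.43 = 1.128405
Chained index = 100 × 1.050496 × 1.128405 = 118.5385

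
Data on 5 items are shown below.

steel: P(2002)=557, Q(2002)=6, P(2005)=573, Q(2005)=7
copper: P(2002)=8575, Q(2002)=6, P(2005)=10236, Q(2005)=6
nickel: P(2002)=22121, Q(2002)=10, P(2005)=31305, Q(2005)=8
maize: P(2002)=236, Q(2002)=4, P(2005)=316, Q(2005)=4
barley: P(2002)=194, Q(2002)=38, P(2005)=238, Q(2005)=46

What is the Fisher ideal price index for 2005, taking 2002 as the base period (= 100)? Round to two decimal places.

Laspeyres component (base-period weights):
ΣP(2005)Q(2002) = 573×6 + 10236×6 + 31305×10 + 316×4 + 238×38 = 3438 + 61416 + 313050 + 1264 + 9044 = 388212
ΣP(2002)Q(2002) = 557×6 + 8575×6 + 22121×10 + 236×4 + 194×38 = 3342 + 51450 + 221210 + 944 + 7372 = 284318
L = 388212 / 284318 × 100 = 136.5415
Paasche component (current-period weights):
ΣP(2005)Q(2005) = 573×7 + 10236×6 + 31305×8 + 316×4 + 238×46 = 4011 + 61416 + 250440 + 1264 + 10948 = 328079
ΣP(2002)Q(2005) = 557×7 + 8575×6 + 22121×8 + 236×4 + 194×46 = 3899 + 51450 + 176968 + 944 + 8924 = 242185
P = 328079 / 242185 × 100 = 135.4663
Fisher = √(L × P) = √(136.5415 × 135.4663) = 136.0028

136.00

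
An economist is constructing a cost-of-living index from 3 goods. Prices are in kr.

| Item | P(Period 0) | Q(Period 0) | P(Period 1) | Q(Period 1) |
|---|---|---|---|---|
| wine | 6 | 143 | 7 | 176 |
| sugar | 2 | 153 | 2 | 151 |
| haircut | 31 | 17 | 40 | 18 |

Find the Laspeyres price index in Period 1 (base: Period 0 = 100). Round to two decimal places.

Laspeyres price index uses base-period quantities as weights.
ΣP(Period 1)·Q(Period 0) = 7×143 + 2×153 + 40×17 = 1001 + 306 + 680 = 1987
ΣP(Period 0)·Q(Period 0) = 6×143 + 2×153 + 31×17 = 858 + 306 + 527 = 1691
Index = 1987 / 1691 × 100 = 117.5044

117.50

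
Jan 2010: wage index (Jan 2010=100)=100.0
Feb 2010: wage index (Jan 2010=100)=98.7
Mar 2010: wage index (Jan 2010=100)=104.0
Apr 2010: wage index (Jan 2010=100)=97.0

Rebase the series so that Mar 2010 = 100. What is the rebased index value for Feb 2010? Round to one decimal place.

Rebased(Feb 2010) = 98.7 / 104.0 × 100 = 94.9038

94.9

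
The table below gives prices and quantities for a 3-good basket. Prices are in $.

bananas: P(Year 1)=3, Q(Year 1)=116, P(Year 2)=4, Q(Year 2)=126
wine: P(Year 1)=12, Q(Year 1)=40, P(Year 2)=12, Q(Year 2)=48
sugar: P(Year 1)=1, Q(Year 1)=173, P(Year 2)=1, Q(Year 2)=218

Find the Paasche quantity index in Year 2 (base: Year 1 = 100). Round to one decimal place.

116.2

Paasche quantity index uses current-period prices as weights.
ΣP(Year 2)·Q(Year 2) = 4×126 + 12×48 + 1×218 = 504 + 576 + 218 = 1298
ΣP(Year 2)·Q(Year 1) = 4×116 + 12×40 + 1×173 = 464 + 480 + 173 = 1117
Index = 1298 / 1117 × 100 = 116.2041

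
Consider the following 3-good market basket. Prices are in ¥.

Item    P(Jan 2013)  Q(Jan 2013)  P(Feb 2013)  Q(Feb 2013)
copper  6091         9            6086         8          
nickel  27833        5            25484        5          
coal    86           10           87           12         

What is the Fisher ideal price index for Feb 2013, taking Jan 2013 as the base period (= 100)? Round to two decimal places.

93.86

Laspeyres component (base-period weights):
ΣP(Feb 2013)Q(Jan 2013) = 6086×9 + 25484×5 + 87×10 = 54774 + 127420 + 870 = 183064
ΣP(Jan 2013)Q(Jan 2013) = 6091×9 + 27833×5 + 86×10 = 54819 + 139165 + 860 = 194844
L = 183064 / 194844 × 100 = 93.9541
Paasche component (current-period weights):
ΣP(Feb 2013)Q(Feb 2013) = 6086×8 + 25484×5 + 87×12 = 48688 + 127420 + 1044 = 177152
ΣP(Jan 2013)Q(Feb 2013) = 6091×8 + 27833×5 + 86×12 = 48728 + 139165 + 1032 = 188925
P = 177152 / 188925 × 100 = 93.7684
Fisher = √(L × P) = √(93.9541 × 93.7684) = 93.8612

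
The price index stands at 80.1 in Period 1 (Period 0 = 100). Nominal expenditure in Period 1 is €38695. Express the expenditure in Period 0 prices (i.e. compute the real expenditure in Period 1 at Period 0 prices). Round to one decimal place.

Real = Nominal ÷ (Index/100) = 38695 ÷ (80.1/100)
     = 38695 ÷ 0.801 = 48308.3645

48308.4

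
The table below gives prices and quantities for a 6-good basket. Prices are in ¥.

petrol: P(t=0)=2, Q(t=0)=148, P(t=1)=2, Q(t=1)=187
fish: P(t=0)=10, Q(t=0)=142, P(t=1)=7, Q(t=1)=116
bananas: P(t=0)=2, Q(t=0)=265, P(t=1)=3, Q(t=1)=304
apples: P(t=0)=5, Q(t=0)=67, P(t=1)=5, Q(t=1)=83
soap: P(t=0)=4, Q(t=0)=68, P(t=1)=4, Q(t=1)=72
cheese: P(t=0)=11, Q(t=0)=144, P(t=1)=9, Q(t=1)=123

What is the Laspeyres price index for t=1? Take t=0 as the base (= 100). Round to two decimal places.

Laspeyres price index uses base-period quantities as weights.
ΣP(t=1)·Q(t=0) = 2×148 + 7×142 + 3×265 + 5×67 + 4×68 + 9×144 = 296 + 994 + 795 + 335 + 272 + 1296 = 3988
ΣP(t=0)·Q(t=0) = 2×148 + 10×142 + 2×265 + 5×67 + 4×68 + 11×144 = 296 + 1420 + 530 + 335 + 272 + 1584 = 4437
Index = 3988 / 4437 × 100 = 89.8805

89.88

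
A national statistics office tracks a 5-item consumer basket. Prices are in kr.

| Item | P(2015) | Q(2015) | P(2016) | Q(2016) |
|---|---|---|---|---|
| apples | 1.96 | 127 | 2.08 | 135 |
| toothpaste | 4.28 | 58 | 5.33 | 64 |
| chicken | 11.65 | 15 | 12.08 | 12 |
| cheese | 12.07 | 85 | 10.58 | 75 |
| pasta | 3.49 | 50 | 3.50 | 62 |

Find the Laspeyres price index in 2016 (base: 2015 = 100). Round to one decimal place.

97.7

Laspeyres price index uses base-period quantities as weights.
ΣP(2016)·Q(2015) = 2.08×127 + 5.33×58 + 12.08×15 + 10.58×85 + 3.50×50 = 264.16 + 309.14 + 181.2 + 899.3 + 175 = 1828.8
ΣP(2015)·Q(2015) = 1.96×127 + 4.28×58 + 11.65×15 + 12.07×85 + 3.49×50 = 248.92 + 248.24 + 174.75 + 1025.95 + 174.5 = 1872.36
Index = 1828.8 / 1872.36 × 100 = 97.6735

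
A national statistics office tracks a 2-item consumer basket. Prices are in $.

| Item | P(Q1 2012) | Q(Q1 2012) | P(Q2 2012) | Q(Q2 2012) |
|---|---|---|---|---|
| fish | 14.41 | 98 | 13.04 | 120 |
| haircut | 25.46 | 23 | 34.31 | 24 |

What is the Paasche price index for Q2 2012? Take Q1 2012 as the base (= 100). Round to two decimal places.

Paasche price index uses current-period quantities as weights.
ΣP(Q2 2012)·Q(Q2 2012) = 13.04×120 + 34.31×24 = 1564.8 + 823.44 = 2388.24
ΣP(Q1 2012)·Q(Q2 2012) = 14.41×120 + 25.46×24 = 1729.2 + 611.04 = 2340.24
Index = 2388.24 / 2340.24 × 100 = 102.0511

102.05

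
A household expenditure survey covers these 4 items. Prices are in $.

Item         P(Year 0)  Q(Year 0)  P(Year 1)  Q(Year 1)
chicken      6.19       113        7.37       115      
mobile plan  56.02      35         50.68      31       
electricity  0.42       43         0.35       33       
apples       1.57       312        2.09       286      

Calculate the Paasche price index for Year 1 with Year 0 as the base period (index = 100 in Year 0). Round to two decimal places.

104.00

Paasche price index uses current-period quantities as weights.
ΣP(Year 1)·Q(Year 1) = 7.37×115 + 50.68×31 + 0.35×33 + 2.09×286 = 847.55 + 1571.08 + 11.55 + 597.74 = 3027.92
ΣP(Year 0)·Q(Year 1) = 6.19×115 + 56.02×31 + 0.42×33 + 1.57×286 = 711.85 + 1736.62 + 13.86 + 449.02 = 2911.35
Index = 3027.92 / 2911.35 × 100 = 104.0040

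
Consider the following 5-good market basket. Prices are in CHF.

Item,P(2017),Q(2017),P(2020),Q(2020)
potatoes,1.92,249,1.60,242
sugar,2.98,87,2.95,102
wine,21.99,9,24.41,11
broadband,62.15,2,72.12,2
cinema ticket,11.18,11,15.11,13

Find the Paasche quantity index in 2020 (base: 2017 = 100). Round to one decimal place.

Paasche quantity index uses current-period prices as weights.
ΣP(2020)·Q(2020) = 1.60×242 + 2.95×102 + 24.41×11 + 72.12×2 + 15.11×13 = 387.2 + 300.9 + 268.51 + 144.24 + 196.43 = 1297.28
ΣP(2020)·Q(2017) = 1.60×249 + 2.95×87 + 24.41×9 + 72.12×2 + 15.11×11 = 398.4 + 256.65 + 219.69 + 144.24 + 166.21 = 1185.19
Index = 1297.28 / 1185.19 × 100 = 109.4576

109.5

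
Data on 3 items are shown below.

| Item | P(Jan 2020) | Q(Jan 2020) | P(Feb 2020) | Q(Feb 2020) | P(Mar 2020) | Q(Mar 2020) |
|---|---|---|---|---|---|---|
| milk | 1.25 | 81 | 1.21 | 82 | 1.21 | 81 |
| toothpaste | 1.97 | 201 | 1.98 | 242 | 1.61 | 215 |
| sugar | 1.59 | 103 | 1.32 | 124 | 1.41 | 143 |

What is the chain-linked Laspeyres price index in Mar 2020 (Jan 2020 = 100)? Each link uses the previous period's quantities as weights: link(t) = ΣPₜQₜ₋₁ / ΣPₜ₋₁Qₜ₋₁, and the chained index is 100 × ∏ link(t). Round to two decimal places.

85.51

Link Jan 2020→Feb 2020:
ΣP(Feb 2020)Q(Jan 2020) = 1.21×81 + 1.98×201 + 1.32×103 = 98.01 + 397.98 + 135.96 = 631.95
ΣP(Jan 2020)Q(Jan 2020) = 1.25×81 + 1.97×201 + 1.59×103 = 101.25 + 395.97 + 163.77 = 660.99
link = 631.95/660.99 = 0.956066
Link Feb 2020→Mar 2020:
ΣP(Mar 2020)Q(Feb 2020) = 1.21×82 + 1.61×242 + 1.41×124 = 99.22 + 389.62 + 174.84 = 663.68
ΣP(Feb 2020)Q(Feb 2020) = 1.21×82 + 1.98×242 + 1.32×124 = 99.22 + 479.16 + 163.68 = 742.06
link = 663.68/742.06 = 0.894375
Chained index = 100 × 0.956066 × 0.894375 = 85.5082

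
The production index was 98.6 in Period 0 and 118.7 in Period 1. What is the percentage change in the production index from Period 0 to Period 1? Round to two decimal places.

Change = (118.7 − 98.6) / 98.6 × 100
       = 20.1 / 98.6 × 100 = 20.3854%

20.39%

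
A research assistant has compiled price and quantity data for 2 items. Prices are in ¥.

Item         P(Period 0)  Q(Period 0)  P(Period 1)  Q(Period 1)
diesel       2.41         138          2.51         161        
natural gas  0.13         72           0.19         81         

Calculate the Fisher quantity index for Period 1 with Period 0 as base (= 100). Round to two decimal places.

Laspeyres component (base-period weights):
ΣP(Period 0)Q(Period 1) = 2.41×161 + 0.13×81 = 388.01 + 10.53 = 398.54
ΣP(Period 0)Q(Period 0) = 2.41×138 + 0.13×72 = 332.58 + 9.36 = 341.94
L = 398.54 / 341.94 × 100 = 116.5526
Paasche component (current-period weights):
ΣP(Period 1)Q(Period 1) = 2.51×161 + 0.19×81 = 404.11 + 15.39 = 419.5
ΣP(Period 1)Q(Period 0) = 2.51×138 + 0.19×72 = 346.38 + 13.68 = 360.06
P = 419.5 / 360.06 × 100 = 116.5084
Fisher = √(L × P) = √(116.5526 × 116.5084) = 116.5305

116.53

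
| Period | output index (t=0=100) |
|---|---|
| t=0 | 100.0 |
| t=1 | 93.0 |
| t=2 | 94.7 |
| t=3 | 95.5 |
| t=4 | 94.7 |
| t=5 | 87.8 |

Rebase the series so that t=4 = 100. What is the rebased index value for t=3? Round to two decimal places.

100.84

Rebased(t=3) = 95.5 / 94.7 × 100 = 100.8448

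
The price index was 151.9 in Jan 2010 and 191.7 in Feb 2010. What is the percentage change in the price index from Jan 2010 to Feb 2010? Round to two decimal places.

26.20%

Change = (191.7 − 151.9) / 151.9 × 100
       = 39.8 / 151.9 × 100 = 26.2014%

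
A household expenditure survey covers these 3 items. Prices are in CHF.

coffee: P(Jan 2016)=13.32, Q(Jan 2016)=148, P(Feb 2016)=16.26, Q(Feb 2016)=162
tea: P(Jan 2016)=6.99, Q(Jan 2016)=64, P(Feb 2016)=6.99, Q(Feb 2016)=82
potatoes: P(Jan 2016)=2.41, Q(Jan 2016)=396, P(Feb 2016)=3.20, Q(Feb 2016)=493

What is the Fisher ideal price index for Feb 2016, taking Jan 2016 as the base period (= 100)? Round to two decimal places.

Laspeyres component (base-period weights):
ΣP(Feb 2016)Q(Jan 2016) = 16.26×148 + 6.99×64 + 3.20×396 = 2406.48 + 447.36 + 1267.2 = 4121.04
ΣP(Jan 2016)Q(Jan 2016) = 13.32×148 + 6.99×64 + 2.41×396 = 1971.36 + 447.36 + 954.36 = 3373.08
L = 4121.04 / 3373.08 × 100 = 122.1744
Paasche component (current-period weights):
ΣP(Feb 2016)Q(Feb 2016) = 16.26×162 + 6.99×82 + 3.20×493 = 2634.12 + 573.18 + 1577.6 = 4784.9
ΣP(Jan 2016)Q(Feb 2016) = 13.32×162 + 6.99×82 + 2.41×493 = 2157.84 + 573.18 + 1188.13 = 3919.15
P = 4784.9 / 3919.15 × 100 = 122.0902
Fisher = √(L × P) = √(122.1744 × 122.0902) = 122.1323

122.13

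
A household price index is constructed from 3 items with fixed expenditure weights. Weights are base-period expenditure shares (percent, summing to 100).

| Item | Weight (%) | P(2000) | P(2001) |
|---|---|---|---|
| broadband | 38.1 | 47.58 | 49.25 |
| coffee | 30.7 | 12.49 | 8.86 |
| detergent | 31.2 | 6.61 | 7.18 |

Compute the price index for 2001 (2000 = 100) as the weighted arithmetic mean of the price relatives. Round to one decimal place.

95.1

broadband: 38.1 × (49.25/47.58) = 38.1 × 1.035099 = 39.4373
coffee: 30.7 × (8.86/12.49) = 30.7 × 0.709367 = 21.7776
detergent: 31.2 × (7.18/6.61) = 31.2 × 1.086233 = 33.8905
Index = Σ wᵢ·(p₁ᵢ/p₀ᵢ) = 39.4373 + 21.7776 + 33.8905 = 95.1053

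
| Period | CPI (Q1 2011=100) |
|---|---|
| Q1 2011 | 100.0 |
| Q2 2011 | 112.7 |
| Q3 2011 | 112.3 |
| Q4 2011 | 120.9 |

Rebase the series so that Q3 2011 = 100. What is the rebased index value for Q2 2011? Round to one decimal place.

100.4

Rebased(Q2 2011) = 112.7 / 112.3 × 100 = 100.3562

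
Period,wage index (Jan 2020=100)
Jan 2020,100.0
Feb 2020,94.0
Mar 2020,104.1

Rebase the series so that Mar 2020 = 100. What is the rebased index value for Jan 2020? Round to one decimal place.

Rebased(Jan 2020) = 100.0 / 104.1 × 100 = 96.0615

96.1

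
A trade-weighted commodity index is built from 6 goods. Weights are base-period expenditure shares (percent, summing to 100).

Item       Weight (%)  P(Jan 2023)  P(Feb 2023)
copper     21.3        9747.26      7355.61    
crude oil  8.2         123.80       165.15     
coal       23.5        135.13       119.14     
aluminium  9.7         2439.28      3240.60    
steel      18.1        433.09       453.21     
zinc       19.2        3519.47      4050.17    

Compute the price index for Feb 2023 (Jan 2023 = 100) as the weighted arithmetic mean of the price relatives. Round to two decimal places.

copper: 21.3 × (7355.61/9747.26) = 21.3 × 0.754634 = 16.0737
crude oil: 8.2 × (165.15/123.80) = 8.2 × 1.334006 = 10.9389
coal: 23.5 × (119.14/135.13) = 23.5 × 0.881670 = 20.7192
aluminium: 9.7 × (3240.60/2439.28) = 9.7 × 1.328507 = 12.8865
steel: 18.1 × (453.21/433.09) = 18.1 × 1.046457 = 18.9409
zinc: 19.2 × (4050.17/3519.47) = 19.2 × 1.150790 = 22.0952
Index = Σ wᵢ·(p₁ᵢ/p₀ᵢ) = 16.0737 + 10.9389 + 20.7192 + 12.8865 + 18.9409 + 22.0952 = 101.6543

101.65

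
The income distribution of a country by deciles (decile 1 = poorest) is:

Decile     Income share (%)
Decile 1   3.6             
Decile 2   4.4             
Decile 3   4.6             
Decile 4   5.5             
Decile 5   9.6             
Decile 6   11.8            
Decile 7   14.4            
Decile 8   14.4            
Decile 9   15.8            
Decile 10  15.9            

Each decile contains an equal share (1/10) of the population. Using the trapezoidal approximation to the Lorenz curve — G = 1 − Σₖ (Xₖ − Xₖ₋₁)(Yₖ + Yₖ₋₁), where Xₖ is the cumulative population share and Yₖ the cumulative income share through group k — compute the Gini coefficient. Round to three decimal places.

Cumulative income shares Yₖ: 0.0360, 0.0800, 0.1260, 0.1810, 0.2770, 0.3950, 0.5390, 0.6830, 0.8410, 1.0000
Σ (Xₖ−Xₖ₋₁)(Yₖ+Yₖ₋₁) = (1/10)(0.0360+0.0000) + (1/10)(0.0800+0.0360) + (1/10)(0.1260+0.0800) + (1/10)(0.1810+0.1260) + (1/10)(0.2770+0.1810) + (1/10)(0.3950+0.2770) + (1/10)(0.5390+0.3950) + (1/10)(0.6830+0.5390) + (1/10)(0.8410+0.6830) + (1/10)(1.0000+0.8410)
  = 0.0036 + 0.0116 + 0.0206 + 0.0307 + 0.0458 + 0.0672 + 0.0934 + 0.1222 + 0.1524 + 0.1841 = 0.7316
G = 1 − 0.7316 = 0.2684

0.268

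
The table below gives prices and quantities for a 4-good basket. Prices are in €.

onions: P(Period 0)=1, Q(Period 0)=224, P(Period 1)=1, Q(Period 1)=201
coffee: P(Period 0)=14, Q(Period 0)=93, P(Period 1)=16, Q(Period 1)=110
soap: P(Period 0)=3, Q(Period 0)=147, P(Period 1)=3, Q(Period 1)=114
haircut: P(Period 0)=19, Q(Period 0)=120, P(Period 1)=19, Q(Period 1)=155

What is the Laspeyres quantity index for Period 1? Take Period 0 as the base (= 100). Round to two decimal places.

Laspeyres quantity index uses base-period prices as weights.
ΣP(Period 0)·Q(Period 1) = 1×201 + 14×110 + 3×114 + 19×155 = 201 + 1540 + 342 + 2945 = 5028
ΣP(Period 0)·Q(Period 0) = 1×224 + 14×93 + 3×147 + 19×120 = 224 + 1302 + 441 + 2280 = 4247
Index = 5028 / 4247 × 100 = 118.3895

118.39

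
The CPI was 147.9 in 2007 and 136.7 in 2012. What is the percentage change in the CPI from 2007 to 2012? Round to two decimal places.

-7.57%

Change = (136.7 − 147.9) / 147.9 × 100
       = -11.2 / 147.9 × 100 = -7.5727%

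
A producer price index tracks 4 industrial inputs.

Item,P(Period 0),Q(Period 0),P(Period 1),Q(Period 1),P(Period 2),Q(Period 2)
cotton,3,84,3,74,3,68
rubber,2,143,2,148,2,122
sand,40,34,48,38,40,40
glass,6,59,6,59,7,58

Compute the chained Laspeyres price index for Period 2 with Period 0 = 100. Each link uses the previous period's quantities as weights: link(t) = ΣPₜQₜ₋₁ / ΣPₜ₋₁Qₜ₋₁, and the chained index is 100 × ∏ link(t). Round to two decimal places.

101.89

Link Period 0→Period 1:
ΣP(Period 1)Q(Period 0) = 3×84 + 2×143 + 48×34 + 6×59 = 252 + 286 + 1632 + 354 = 2524
ΣP(Period 0)Q(Period 0) = 3×84 + 2×143 + 40×34 + 6×59 = 252 + 286 + 1360 + 354 = 2252
link = 2524/2252 = 1.120782
Link Period 1→Period 2:
ΣP(Period 2)Q(Period 1) = 3×74 + 2×148 + 40×38 + 7×59 = 222 + 296 + 1520 + 413 = 2451
ΣP(Period 1)Q(Period 1) = 3×74 + 2×148 + 48×38 + 6×59 = 222 + 296 + 1824 + 354 = 2696
link = 2451/2696 = 0.909125
Chained index = 100 × 1.120782 × 0.909125 = 101.8930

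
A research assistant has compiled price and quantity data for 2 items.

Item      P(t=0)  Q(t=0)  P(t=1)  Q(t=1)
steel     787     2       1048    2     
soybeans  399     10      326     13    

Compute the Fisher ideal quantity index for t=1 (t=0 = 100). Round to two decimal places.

119.88

Laspeyres component (base-period weights):
ΣP(t=0)Q(t=1) = 787×2 + 399×13 = 1574 + 5187 = 6761
ΣP(t=0)Q(t=0) = 787×2 + 399×10 = 1574 + 3990 = 5564
L = 6761 / 5564 × 100 = 121.5133
Paasche component (current-period weights):
ΣP(t=1)Q(t=1) = 1048×2 + 326×13 = 2096 + 4238 = 6334
ΣP(t=1)Q(t=0) = 1048×2 + 326×10 = 2096 + 3260 = 5356
P = 6334 / 5356 × 100 = 118.2599
Fisher = √(L × P) = √(121.5133 × 118.2599) = 119.8756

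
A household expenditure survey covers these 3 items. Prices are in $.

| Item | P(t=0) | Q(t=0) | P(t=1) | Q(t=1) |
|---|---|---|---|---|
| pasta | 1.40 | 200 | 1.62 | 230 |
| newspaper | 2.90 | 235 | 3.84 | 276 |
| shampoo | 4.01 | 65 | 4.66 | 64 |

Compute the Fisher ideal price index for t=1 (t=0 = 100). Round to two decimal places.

Laspeyres component (base-period weights):
ΣP(t=1)Q(t=0) = 1.62×200 + 3.84×235 + 4.66×65 = 324 + 902.4 + 302.9 = 1529.3
ΣP(t=0)Q(t=0) = 1.40×200 + 2.90×235 + 4.01×65 = 280 + 681.5 + 260.65 = 1222.15
L = 1529.3 / 1222.15 × 100 = 125.1319
Paasche component (current-period weights):
ΣP(t=1)Q(t=1) = 1.62×230 + 3.84×276 + 4.66×64 = 372.6 + 1059.84 + 298.24 = 1730.68
ΣP(t=0)Q(t=1) = 1.40×230 + 2.90×276 + 4.01×64 = 322 + 800.4 + 256.64 = 1379.04
P = 1730.68 / 1379.04 × 100 = 125.4989
Fisher = √(L × P) = √(125.1319 × 125.4989) = 125.3153

125.32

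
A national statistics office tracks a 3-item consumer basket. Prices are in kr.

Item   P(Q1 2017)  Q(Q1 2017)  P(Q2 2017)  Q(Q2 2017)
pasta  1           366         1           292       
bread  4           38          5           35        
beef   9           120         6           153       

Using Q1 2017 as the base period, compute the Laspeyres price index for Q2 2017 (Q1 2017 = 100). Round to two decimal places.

79.85

Laspeyres price index uses base-period quantities as weights.
ΣP(Q2 2017)·Q(Q1 2017) = 1×366 + 5×38 + 6×120 = 366 + 190 + 720 = 1276
ΣP(Q1 2017)·Q(Q1 2017) = 1×366 + 4×38 + 9×120 = 366 + 152 + 1080 = 1598
Index = 1276 / 1598 × 100 = 79.8498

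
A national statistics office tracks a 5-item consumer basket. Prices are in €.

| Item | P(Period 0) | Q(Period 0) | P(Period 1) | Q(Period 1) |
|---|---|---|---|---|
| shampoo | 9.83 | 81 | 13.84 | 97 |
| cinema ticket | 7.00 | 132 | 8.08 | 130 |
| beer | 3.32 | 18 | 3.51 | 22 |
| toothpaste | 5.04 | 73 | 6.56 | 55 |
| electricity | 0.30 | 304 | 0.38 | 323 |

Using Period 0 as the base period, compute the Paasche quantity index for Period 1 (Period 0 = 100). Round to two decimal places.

103.81

Paasche quantity index uses current-period prices as weights.
ΣP(Period 1)·Q(Period 1) = 13.84×97 + 8.08×130 + 3.51×22 + 6.56×55 + 0.38×323 = 1342.48 + 1050.4 + 77.22 + 360.8 + 122.74 = 2953.64
ΣP(Period 1)·Q(Period 0) = 13.84×81 + 8.08×132 + 3.51×18 + 6.56×73 + 0.38×304 = 1121.04 + 1066.56 + 63.18 + 478.88 + 115.52 = 2845.18
Index = 2953.64 / 2845.18 × 100 = 103.8121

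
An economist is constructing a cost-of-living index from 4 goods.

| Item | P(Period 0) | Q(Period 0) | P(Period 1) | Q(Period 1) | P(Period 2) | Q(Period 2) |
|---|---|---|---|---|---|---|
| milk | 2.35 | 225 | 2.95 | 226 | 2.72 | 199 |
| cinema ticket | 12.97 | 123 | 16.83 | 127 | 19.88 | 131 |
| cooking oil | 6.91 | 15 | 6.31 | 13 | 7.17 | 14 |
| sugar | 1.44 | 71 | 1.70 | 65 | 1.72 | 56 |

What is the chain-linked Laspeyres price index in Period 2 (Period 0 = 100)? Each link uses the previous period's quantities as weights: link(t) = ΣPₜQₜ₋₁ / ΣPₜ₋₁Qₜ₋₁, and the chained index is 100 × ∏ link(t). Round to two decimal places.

Link Period 0→Period 1:
ΣP(Period 1)Q(Period 0) = 2.95×225 + 16.83×123 + 6.31×15 + 1.70×71 = 663.75 + 2070.09 + 94.65 + 120.7 = 2949.19
ΣP(Period 0)Q(Period 0) = 2.35×225 + 12.97×123 + 6.91×15 + 1.44×71 = 528.75 + 1595.31 + 103.65 + 102.24 = 2329.95
link = 2949.19/2329.95 = 1.265774
Link Period 1→Period 2:
ΣP(Period 2)Q(Period 1) = 2.72×226 + 19.88×127 + 7.17×13 + 1.72×65 = 614.72 + 2524.76 + 93.21 + 111.8 = 3344.49
ΣP(Period 1)Q(Period 1) = 2.95×226 + 16.83×127 + 6.31×13 + 1.70×65 = 666.7 + 2137.41 + 82.03 + 110.5 = 2996.64
link = 3344.49/2996.64 = 1.116080
Chained index = 100 × 1.265774 × 1.116080 = 141.2705

141.27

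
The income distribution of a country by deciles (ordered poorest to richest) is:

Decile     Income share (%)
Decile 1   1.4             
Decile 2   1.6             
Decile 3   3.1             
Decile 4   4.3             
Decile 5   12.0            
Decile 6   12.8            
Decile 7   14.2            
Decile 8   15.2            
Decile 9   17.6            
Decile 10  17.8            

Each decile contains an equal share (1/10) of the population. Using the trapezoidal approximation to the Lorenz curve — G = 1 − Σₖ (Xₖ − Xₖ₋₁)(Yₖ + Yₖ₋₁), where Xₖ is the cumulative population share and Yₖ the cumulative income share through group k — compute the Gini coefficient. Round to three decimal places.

0.351

Cumulative income shares Yₖ: 0.0140, 0.0300, 0.0610, 0.1040, 0.2240, 0.3520, 0.4940, 0.6460, 0.8220, 1.0000
Σ (Xₖ−Xₖ₋₁)(Yₖ+Yₖ₋₁) = (1/10)(0.0140+0.0000) + (1/10)(0.0300+0.0140) + (1/10)(0.0610+0.0300) + (1/10)(0.1040+0.0610) + (1/10)(0.2240+0.1040) + (1/10)(0.3520+0.2240) + (1/10)(0.4940+0.3520) + (1/10)(0.6460+0.4940) + (1/10)(0.8220+0.6460) + (1/10)(1.0000+0.8220)
  = 0.0014 + 0.0044 + 0.0091 + 0.0165 + 0.0328 + 0.0576 + 0.0846 + 0.1140 + 0.1468 + 0.1822 = 0.6494
G = 1 − 0.6494 = 0.3506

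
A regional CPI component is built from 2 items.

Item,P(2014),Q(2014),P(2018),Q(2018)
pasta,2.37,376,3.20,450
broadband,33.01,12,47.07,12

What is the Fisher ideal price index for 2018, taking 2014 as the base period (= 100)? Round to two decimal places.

137.21

Laspeyres component (base-period weights):
ΣP(2018)Q(2014) = 3.20×376 + 47.07×12 = 1203.2 + 564.84 = 1768.04
ΣP(2014)Q(2014) = 2.37×376 + 33.01×12 = 891.12 + 396.12 = 1287.24
L = 1768.04 / 1287.24 × 100 = 137.3512
Paasche component (current-period weights):
ΣP(2018)Q(2018) = 3.20×450 + 47.07×12 = 1440 + 564.84 = 2004.84
ΣP(2014)Q(2018) = 2.37×450 + 33.01×12 = 1066.5 + 396.12 = 1462.62
P = 2004.84 / 1462.62 × 100 = 137.0718
Fisher = √(L × P) = √(137.3512 × 137.0718) = 137.2115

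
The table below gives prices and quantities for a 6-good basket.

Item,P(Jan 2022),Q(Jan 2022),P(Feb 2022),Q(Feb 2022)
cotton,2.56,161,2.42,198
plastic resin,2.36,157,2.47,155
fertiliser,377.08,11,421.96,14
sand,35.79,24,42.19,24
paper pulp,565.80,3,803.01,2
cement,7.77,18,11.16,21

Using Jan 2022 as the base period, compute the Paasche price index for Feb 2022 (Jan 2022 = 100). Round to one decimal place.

115.9

Paasche price index uses current-period quantities as weights.
ΣP(Feb 2022)·Q(Feb 2022) = 2.42×198 + 2.47×155 + 421.96×14 + 42.19×24 + 803.01×2 + 11.16×21 = 479.16 + 382.85 + 5907.44 + 1012.56 + 1606.02 + 234.36 = 9622.39
ΣP(Jan 2022)·Q(Feb 2022) = 2.56×198 + 2.36×155 + 377.08×14 + 35.79×24 + 565.80×2 + 7.77×21 = 506.88 + 365.8 + 5279.12 + 858.96 + 1131.6 + 163.17 = 8305.53
Index = 9622.39 / 8305.53 × 100 = 115.8552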